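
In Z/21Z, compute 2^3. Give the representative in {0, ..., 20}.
Use repeated squaring. Binary(3) = 11. Walk through the bits of the exponent 3 left-to-right: at each bit after the leading one, square the running value, then multiply by 2 if the bit is 1 (always reducing mod 21):
  bit 1 = 1 (leading): start with 2.
  bit 2 = 1: square 2^2 = 4; bit is 1, so multiply 4·2 = 8 (mod 21).
Final value: 2^3 ≡ 8 (mod 21).

Final answer: 8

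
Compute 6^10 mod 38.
6

Use repeated squaring. Binary(10) = 1010. Walk through the bits of the exponent 10 left-to-right: at each bit after the leading one, square the running value, then multiply by 6 if the bit is 1 (always reducing mod 38):
  bit 1 = 1 (leading): start with 6.
  bit 2 = 0: square 6^2 = 36 (mod 38).
  bit 3 = 1: square 36^2 = 1296 ≡ 4; bit is 1, so multiply 4·6 = 24 (mod 38).
  bit 4 = 0: square 24^2 = 576 ≡ 6 (mod 38).
Final value: 6^10 ≡ 6 (mod 38).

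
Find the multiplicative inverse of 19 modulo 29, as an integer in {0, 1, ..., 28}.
19^(−1) ≡ 26 (mod 29)

Apply the extended Euclidean algorithm to (29, 19), tracking rows (r, s, t) with s·29 + t·19 = r. Each division r_prev = q·r_cur + r_new produces the new row as (previous row) − q·(current row):
  row A: (29, 1, 0)   [1·29 + 0·19 = 29]
  row B: (19, 0, 1)   [0·29 + 1·19 = 19]
  29 = 1·19 + 10   → row C = row A − 1·row B = (10, 1, −1)   [check: 1·29 − 1·19 = 10]
  19 = 1·10 + 9   → row D = row B − 1·row C = (9, −1, 2)   [check: −1·29 + 2·19 = 9]
  10 = 1·9 + 1   → row E = row C − 1·row D = (1, 2, −3)   [check: 2·29 − 3·19 = 1]
  9 = 9·1 + 0   → remainder 0, stop. gcd = 1 (last nonzero row E).
The gcd is 1, so 19 is invertible mod 29. The last nonzero row gives 2·29 − 3·19 = 1, so t = −3. So 19^(−1) ≡ −3 ≡ 26 (mod 29). Verify: 19 · 26 = 494 ≡ 1 (mod 29). ✓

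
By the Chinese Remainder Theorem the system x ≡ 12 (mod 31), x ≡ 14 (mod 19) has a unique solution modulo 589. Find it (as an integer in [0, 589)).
The moduli 31, 19 are pairwise coprime, so by the CRT there is a unique solution mod 31·19 = 589.
Solve by successive substitution. Start with x ≡ 12 (mod 31).
  Combine with x ≡ 14 (mod 19): write x = 12 + 31·t and require 12 + 31·t ≡ 14 (mod 19), i.e. 31·t ≡ 14 − 12 ≡ 2 (mod 19). Since 31^(−1) ≡ 8 (mod 19) (31 ≡ 12 (mod 19)), t ≡ 8·2 ≡ 16 (mod 19). So x ≡ 12 + 31·16 = 508 (mod 589).
Unique solution in [0, 589): x = 508.

Final answer: x ≡ 508 (mod 589); the representative in [0, 589) is 508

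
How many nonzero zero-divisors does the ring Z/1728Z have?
Z/1728Z has 1151 nonzero zero-divisors

In Z/1728Z each nonzero element is either a unit (gcd with 1728 is 1) or a zero-divisor (gcd > 1). The number of units is φ(1728): factorise 1728 = 2^6 · 3^3, so φ(1728) = (2^6 − 2^5) · (3^3 − 3^2) = 32 · 18 = 576. The nonzero elements number 1728 − 1 = 1727. Hence the nonzero zero-divisors number 1727 − 576 = 1151.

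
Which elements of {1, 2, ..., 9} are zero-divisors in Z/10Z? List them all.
nonzero zero-divisors of Z/10Z = {2, 4, 5, 6, 8}

An element a ∈ Z/10Z (with a ≠ 0) is a zero-divisor iff gcd(a, 10) > 1 (because a is a unit precisely when gcd(a, n) = 1, and in Z/nZ every nonzero, non-unit element is a zero-divisor). Scan a = 1, ..., 9 and keep those with gcd(a, 10) > 1:
  gcd(2, 10) = 2, gcd(4, 10) = 2, gcd(5, 10) = 5, gcd(6, 10) = 2, gcd(8, 10) = 2.
All other a ∈ {1, ..., 9} have gcd(a, 10) = 1 and are units. So the nonzero zero-divisors are exactly the 5 values of a appearing in this scan.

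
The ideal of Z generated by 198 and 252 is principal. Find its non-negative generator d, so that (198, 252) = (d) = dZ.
In the PID Z, (a, b) is generated by gcd(a, b). Compute gcd(252, 198) with the extended Euclidean algorithm, tracking rows (r, s, t) with s·252 + t·198 = r:
  row A: (252, 1, 0)   [1·252 + 0·198 = 252]
  row B: (198, 0, 1)   [0·252 + 1·198 = 198]
  252 = 1·198 + 54   → row C = row A − 1·row B = (54, 1, −1)   [check: 1·252 − 1·198 = 54]
  198 = 3·54 + 36   → row D = row B − 3·row C = (36, −3, 4)   [check: −3·252 + 4·198 = 36]
  54 = 1·36 + 18   → row E = row C − 1·row D = (18, 4, −5)   [check: 4·252 − 5·198 = 18]
  36 = 2·18 + 0   → remainder 0, stop. gcd = 18 (last nonzero row E).
So gcd(198, 252) = 18, with Bézout identity 4·252 − 5·198 = 18. Containment (⊇): the Bézout identity exhibits 18 as an element of (198, 252), giving (18) ⊆ (198, 252). Containment (⊆): since 18 | 198 and 18 | 252 (198 = 18·11, 252 = 18·14), every Z-linear combination of 198 and 252 is divisible by 18, so (198, 252) ⊆ (18). Therefore (198, 252) = (18), d = 18.

Final answer: (198, 252) = (18); d = 18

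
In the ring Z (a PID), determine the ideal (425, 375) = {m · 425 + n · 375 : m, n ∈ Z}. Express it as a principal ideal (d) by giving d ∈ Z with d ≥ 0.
In the PID Z, (a, b) is generated by gcd(a, b). Compute gcd(425, 375) with the extended Euclidean algorithm, tracking rows (r, s, t) with s·425 + t·375 = r:
  row A: (425, 1, 0)   [1·425 + 0·375 = 425]
  row B: (375, 0, 1)   [0·425 + 1·375 = 375]
  425 = 1·375 + 50   → row C = row A − 1·row B = (50, 1, −1)   [check: 1·425 − 1·375 = 50]
  375 = 7·50 + 25   → row D = row B − 7·row C = (25, −7, 8)   [check: −7·425 + 8·375 = 25]
  50 = 2·25 + 0   → remainder 0, stop. gcd = 25 (last nonzero row D).
So gcd(425, 375) = 25, with Bézout identity −7·425 + 8·375 = 25. Containment (⊇): the Bézout identity exhibits 25 as an element of (425, 375), giving (25) ⊆ (425, 375). Containment (⊆): since 25 | 425 and 25 | 375 (425 = 25·17, 375 = 25·15), every Z-linear combination of 425 and 375 is divisible by 25, so (425, 375) ⊆ (25). Therefore (425, 375) = (25), d = 25.

Final answer: (425, 375) = (25); d = 25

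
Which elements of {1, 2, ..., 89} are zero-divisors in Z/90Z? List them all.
nonzero zero-divisors of Z/90Z = {2, 3, 4, 5, 6, 8, 9, 10, 12, 14, 15, 16, 18, 20, 21, 22, 24, 25, 26, 27, 28, 30, 32, 33, 34, 35, 36, 38, 39, 40, 42, 44, 45, 46, 48, 50, 51, 52, 54, 55, 56, 57, 58, 60, 62, 63, 64, 65, 66, 68, 69, 70, 72, 74, 75, 76, 78, 80, 81, 82, 84, 85, 86, 87, 88}

An element a ∈ Z/90Z (with a ≠ 0) is a zero-divisor iff gcd(a, 90) > 1 (because a is a unit precisely when gcd(a, n) = 1, and in Z/nZ every nonzero, non-unit element is a zero-divisor). Scan a = 1, ..., 89 and keep those with gcd(a, 90) > 1:
  gcd(2, 90) = 2, gcd(3, 90) = 3, gcd(4, 90) = 2, gcd(5, 90) = 5, gcd(6, 90) = 6, gcd(8, 90) = 2, gcd(9, 90) = 9, gcd(10, 90) = 10, gcd(12, 90) = 6, gcd(14, 90) = 2, gcd(15, 90) = 15, gcd(16, 90) = 2, gcd(18, 90) = 18, gcd(20, 90) = 10, gcd(21, 90) = 3, gcd(22, 90) = 2, gcd(24, 90) = 6, gcd(25, 90) = 5, gcd(26, 90) = 2, gcd(27, 90) = 9, gcd(28, 90) = 2, gcd(30, 90) = 30, gcd(32, 90) = 2, gcd(33, 90) = 3, gcd(34, 90) = 2, gcd(35, 90) = 5, gcd(36, 90) = 18, gcd(38, 90) = 2, gcd(39, 90) = 3, gcd(40, 90) = 10, gcd(42, 90) = 6, gcd(44, 90) = 2, gcd(45, 90) = 45, gcd(46, 90) = 2, gcd(48, 90) = 6, gcd(50, 90) = 10, gcd(51, 90) = 3, gcd(52, 90) = 2, gcd(54, 90) = 18, gcd(55, 90) = 5, gcd(56, 90) = 2, gcd(57, 90) = 3, gcd(58, 90) = 2, gcd(60, 90) = 30, gcd(62, 90) = 2, gcd(63, 90) = 9, gcd(64, 90) = 2, gcd(65, 90) = 5, gcd(66, 90) = 6, gcd(68, 90) = 2, gcd(69, 90) = 3, gcd(70, 90) = 10, gcd(72, 90) = 18, gcd(74, 90) = 2, gcd(75, 90) = 15, gcd(76, 90) = 2, gcd(78, 90) = 6, gcd(80, 90) = 10, gcd(81, 90) = 9, gcd(82, 90) = 2, gcd(84, 90) = 6, gcd(85, 90) = 5, gcd(86, 90) = 2, gcd(87, 90) = 3, gcd(88, 90) = 2.
All other a ∈ {1, ..., 89} have gcd(a, 90) = 1 and are units. So the nonzero zero-divisors are exactly the 65 values of a appearing in this scan.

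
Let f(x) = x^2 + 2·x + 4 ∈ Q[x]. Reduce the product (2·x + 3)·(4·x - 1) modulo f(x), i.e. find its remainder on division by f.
a · b ≡ -6·x - 35 (mod f(x))

First multiply in Q[x] without reducing: a · b = 8·x^2 + 10·x - 3. Now divide by f(x) = x^2 + 2·x + 4, eliminating the leading term at each step:
  leading term 8·x^2: subtract (8)·f(x) = 8·x^2 + 16·x + 32, leaving -6·x - 35
The degree is now < 2, so this is the remainder. Hence a · b ≡ -6·x - 35 in Q[x]/(f).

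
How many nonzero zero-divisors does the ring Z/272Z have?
In Z/272Z each nonzero element is either a unit (gcd with 272 is 1) or a zero-divisor (gcd > 1). The number of units is φ(272): factorise 272 = 2^4 · 17, so φ(272) = (2^4 − 2^3) · (17 − 1) = 8 · 16 = 128. The nonzero elements number 272 − 1 = 271. Hence the nonzero zero-divisors number 271 − 128 = 143.

Final answer: Z/272Z has 143 nonzero zero-divisors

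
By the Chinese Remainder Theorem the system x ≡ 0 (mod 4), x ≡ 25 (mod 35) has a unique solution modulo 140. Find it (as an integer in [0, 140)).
x ≡ 60 (mod 140); the representative in [0, 140) is 60

The moduli 4, 35 are pairwise coprime, so by the CRT there is a unique solution mod 4·35 = 140.
Solve by successive substitution. Start with x ≡ 0 (mod 4).
  Combine with x ≡ 25 (mod 35): write x = 4·t and require 4·t ≡ 25 (mod 35). Since 4^(−1) ≡ 9 (mod 35), t ≡ 9·25 ≡ 15 (mod 35). So x ≡ 4·15 = 60 (mod 140).
Unique solution in [0, 140): x = 60.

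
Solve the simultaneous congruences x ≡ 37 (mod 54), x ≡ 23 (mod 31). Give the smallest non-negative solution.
x ≡ 1387 (mod 1674); the representative in [0, 1674) is 1387

The moduli 54, 31 are pairwise coprime, so by the CRT there is a unique solution mod 54·31 = 1674.
Solve by successive substitution. Start with x ≡ 37 (mod 54).
  Combine with x ≡ 23 (mod 31): write x = 37 + 54·t and require 37 + 54·t ≡ 23 (mod 31), i.e. 54·t ≡ 23 − 37 ≡ 17 (mod 31). Since 54^(−1) ≡ 27 (mod 31) (54 ≡ 23 (mod 31)), t ≡ 27·17 ≡ 25 (mod 31). So x ≡ 37 + 54·25 = 1387 (mod 1674).
Unique solution in [0, 1674): x = 1387.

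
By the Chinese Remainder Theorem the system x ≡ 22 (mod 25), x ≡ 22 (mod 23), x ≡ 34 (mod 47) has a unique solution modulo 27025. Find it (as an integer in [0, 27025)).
The moduli 25, 23, 47 are pairwise coprime, so by the CRT there is a unique solution mod 25·23·47 = 27025.
Solve by successive substitution. Start with x ≡ 22 (mod 25).
  Combine with x ≡ 22 (mod 23): write x = 22 + 25·t and require 22 + 25·t ≡ 22 (mod 23), i.e. 25·t ≡ 22 − 22 ≡ 0 (mod 23). Since 25^(−1) ≡ 12 (mod 23) (25 ≡ 2 (mod 23)), t ≡ 12·0 ≡ 0 (mod 23). So x ≡ 22 + 25·0 = 22 (mod 575).
  Combine with x ≡ 34 (mod 47): write x = 22 + 575·t and require 22 + 575·t ≡ 34 (mod 47), i.e. 575·t ≡ 34 − 22 ≡ 12 (mod 47). Since 575^(−1) ≡ 30 (mod 47) (575 ≡ 11 (mod 47)), t ≡ 30·12 ≡ 31 (mod 47). So x ≡ 22 + 575·31 = 17847 (mod 27025).
Unique solution in [0, 27025): x = 17847.

Final answer: x ≡ 17847 (mod 27025); the representative in [0, 27025) is 17847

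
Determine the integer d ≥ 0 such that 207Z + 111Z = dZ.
In the PID Z, (a, b) is generated by gcd(a, b). Compute gcd(207, 111) with the extended Euclidean algorithm, tracking rows (r, s, t) with s·207 + t·111 = r:
  row A: (207, 1, 0)   [1·207 + 0·111 = 207]
  row B: (111, 0, 1)   [0·207 + 1·111 = 111]
  207 = 1·111 + 96   → row C = row A − 1·row B = (96, 1, −1)   [check: 1·207 − 1·111 = 96]
  111 = 1·96 + 15   → row D = row B − 1·row C = (15, −1, 2)   [check: −1·207 + 2·111 = 15]
  96 = 6·15 + 6   → row E = row C − 6·row D = (6, 7, −13)   [check: 7·207 − 13·111 = 6]
  15 = 2·6 + 3   → row F = row D − 2·row E = (3, −15, 28)   [check: −15·207 + 28·111 = 3]
  6 = 2·3 + 0   → remainder 0, stop. gcd = 3 (last nonzero row F).
So gcd(207, 111) = 3, with Bézout identity −15·207 + 28·111 = 3. Containment (⊇): the Bézout identity exhibits 3 as an element of (207, 111), giving (3) ⊆ (207, 111). Containment (⊆): since 3 | 207 and 3 | 111 (207 = 3·69, 111 = 3·37), every Z-linear combination of 207 and 111 is divisible by 3, so (207, 111) ⊆ (3). Therefore (207, 111) = (3), d = 3.

Final answer: (207, 111) = (3); d = 3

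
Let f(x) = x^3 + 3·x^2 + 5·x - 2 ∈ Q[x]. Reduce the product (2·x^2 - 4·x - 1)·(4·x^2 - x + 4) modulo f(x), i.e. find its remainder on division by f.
a · b ≡ 94·x^2 + 211·x - 88 (mod f(x))

First multiply in Q[x] without reducing: a · b = 8·x^4 - 18·x^3 + 8·x^2 - 15·x - 4. Now divide by f(x) = x^3 + 3·x^2 + 5·x - 2, eliminating the leading term at each step:
  leading term 8·x^4: subtract (8·x)·f(x) = 8·x^4 + 24·x^3 + 40·x^2 - 16·x, leaving -42·x^3 - 32·x^2 + x - 4
  leading term -42·x^3: subtract (-42)·f(x) = -42·x^3 - 126·x^2 - 210·x + 84, leaving 94·x^2 + 211·x - 88
The degree is now < 3, so this is the remainder. Hence a · b ≡ 94·x^2 + 211·x - 88 in Q[x]/(f).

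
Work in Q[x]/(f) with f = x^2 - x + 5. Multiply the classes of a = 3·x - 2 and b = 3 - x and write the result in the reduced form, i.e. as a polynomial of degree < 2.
a · b ≡ 8·x + 9 (mod f(x))

First multiply in Q[x] without reducing: a · b = -3·x^2 + 11·x - 6. Now divide by f(x) = x^2 - x + 5, eliminating the leading term at each step:
  leading term -3·x^2: subtract (-3)·f(x) = -3·x^2 + 3·x - 15, leaving 8·x + 9
The degree is now < 2, so this is the remainder. Hence a · b ≡ 8·x + 9 in Q[x]/(f).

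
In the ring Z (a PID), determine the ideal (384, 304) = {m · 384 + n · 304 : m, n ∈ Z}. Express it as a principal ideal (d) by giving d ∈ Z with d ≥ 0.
(384, 304) = (16); d = 16

In the PID Z, (a, b) is generated by gcd(a, b). Compute gcd(384, 304) with the extended Euclidean algorithm, tracking rows (r, s, t) with s·384 + t·304 = r:
  row A: (384, 1, 0)   [1·384 + 0·304 = 384]
  row B: (304, 0, 1)   [0·384 + 1·304 = 304]
  384 = 1·304 + 80   → row C = row A − 1·row B = (80, 1, −1)   [check: 1·384 − 1·304 = 80]
  304 = 3·80 + 64   → row D = row B − 3·row C = (64, −3, 4)   [check: −3·384 + 4·304 = 64]
  80 = 1·64 + 16   → row E = row C − 1·row D = (16, 4, −5)   [check: 4·384 − 5·304 = 16]
  64 = 4·16 + 0   → remainder 0, stop. gcd = 16 (last nonzero row E).
So gcd(384, 304) = 16, with Bézout identity 4·384 − 5·304 = 16. Containment (⊇): the Bézout identity exhibits 16 as an element of (384, 304), giving (16) ⊆ (384, 304). Containment (⊆): since 16 | 384 and 16 | 304 (384 = 16·24, 304 = 16·19), every Z-linear combination of 384 and 304 is divisible by 16, so (384, 304) ⊆ (16). Therefore (384, 304) = (16), d = 16.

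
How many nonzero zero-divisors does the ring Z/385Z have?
In Z/385Z each nonzero element is either a unit (gcd with 385 is 1) or a zero-divisor (gcd > 1). The number of units is φ(385): factorise 385 = 5 · 7 · 11, so φ(385) = (5 − 1) · (7 − 1) · (11 − 1) = 4 · 6 · 10 = 240. The nonzero elements number 385 − 1 = 384. Hence the nonzero zero-divisors number 384 − 240 = 144.

Final answer: Z/385Z has 144 nonzero zero-divisors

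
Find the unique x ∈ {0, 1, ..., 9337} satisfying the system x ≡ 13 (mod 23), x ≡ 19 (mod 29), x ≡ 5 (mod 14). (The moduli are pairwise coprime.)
x ≡ 7327 (mod 9338); the representative in [0, 9338) is 7327

The moduli 23, 29, 14 are pairwise coprime, so by the CRT there is a unique solution mod 23·29·14 = 9338.
Solve by successive substitution. Start with x ≡ 13 (mod 23).
  Combine with x ≡ 19 (mod 29): write x = 13 + 23·t and require 13 + 23·t ≡ 19 (mod 29), i.e. 23·t ≡ 19 − 13 ≡ 6 (mod 29). Since 23^(−1) ≡ 24 (mod 29), t ≡ 24·6 ≡ 28 (mod 29). So x ≡ 13 + 23·28 = 657 (mod 667).
  Combine with x ≡ 5 (mod 14): write x = 657 + 667·t and require 657 + 667·t ≡ 5 (mod 14), i.e. 667·t ≡ 5 − 657 ≡ 6 (mod 14). Since 667^(−1) ≡ 11 (mod 14) (667 ≡ 9 (mod 14)), t ≡ 11·6 ≡ 10 (mod 14). So x ≡ 657 + 667·10 = 7327 (mod 9338).
Unique solution in [0, 9338): x = 7327.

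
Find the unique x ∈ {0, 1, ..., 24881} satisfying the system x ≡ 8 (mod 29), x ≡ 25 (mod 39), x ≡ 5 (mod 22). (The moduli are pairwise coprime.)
x ≡ 10477 (mod 24882); the representative in [0, 24882) is 10477

The moduli 29, 39, 22 are pairwise coprime, so by the CRT there is a unique solution mod 29·39·22 = 24882.
Solve by successive substitution. Start with x ≡ 8 (mod 29).
  Combine with x ≡ 25 (mod 39): write x = 8 + 29·t and require 8 + 29·t ≡ 25 (mod 39), i.e. 29·t ≡ 25 − 8 ≡ 17 (mod 39). Since 29^(−1) ≡ 35 (mod 39), t ≡ 35·17 ≡ 10 (mod 39). So x ≡ 8 + 29·10 = 298 (mod 1131).
  Combine with x ≡ 5 (mod 22): write x = 298 + 1131·t and require 298 + 1131·t ≡ 5 (mod 22), i.e. 1131·t ≡ 5 − 298 ≡ 15 (mod 22). Since 1131^(−1) ≡ 5 (mod 22) (1131 ≡ 9 (mod 22)), t ≡ 5·15 ≡ 9 (mod 22). So x ≡ 298 + 1131·9 = 10477 (mod 24882).
Unique solution in [0, 24882): x = 10477.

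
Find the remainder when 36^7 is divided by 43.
36

Use repeated squaring. Binary(7) = 111. Walk through the bits of the exponent 7 left-to-right: at each bit after the leading one, square the running value, then multiply by 36 if the bit is 1 (always reducing mod 43):
  bit 1 = 1 (leading): start with 36.
  bit 2 = 1: square 36^2 = 1296 ≡ 6; bit is 1, so multiply 6·36 = 216 ≡ 1 (mod 43).
  bit 3 = 1: square 1^2 = 1; bit is 1, so multiply 1·36 = 36 (mod 43).
Final value: 36^7 ≡ 36 (mod 43).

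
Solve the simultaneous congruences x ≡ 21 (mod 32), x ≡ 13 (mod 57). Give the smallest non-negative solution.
x ≡ 469 (mod 1824); the representative in [0, 1824) is 469

The moduli 32, 57 are pairwise coprime, so by the CRT there is a unique solution mod 32·57 = 1824.
Solve by successive substitution. Start with x ≡ 21 (mod 32).
  Combine with x ≡ 13 (mod 57): write x = 21 + 32·t and require 21 + 32·t ≡ 13 (mod 57), i.e. 32·t ≡ 13 − 21 ≡ 49 (mod 57). Since 32^(−1) ≡ 41 (mod 57), t ≡ 41·49 ≡ 14 (mod 57). So x ≡ 21 + 32·14 = 469 (mod 1824).
Unique solution in [0, 1824): x = 469.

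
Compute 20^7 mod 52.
Use repeated squaring. Binary(7) = 111. Walk through the bits of the exponent 7 left-to-right: at each bit after the leading one, square the running value, then multiply by 20 if the bit is 1 (always reducing mod 52):
  bit 1 = 1 (leading): start with 20.
  bit 2 = 1: square 20^2 = 400 ≡ 36; bit is 1, so multiply 36·20 = 720 ≡ 44 (mod 52).
  bit 3 = 1: square 44^2 = 1936 ≡ 12; bit is 1, so multiply 12·20 = 240 ≡ 32 (mod 52).
Final value: 20^7 ≡ 32 (mod 52).

Final answer: 32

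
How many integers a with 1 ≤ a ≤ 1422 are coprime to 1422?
468

The number of a ∈ {1, ..., 1422} with gcd(a, 1422) = 1 is by definition Euler's totient φ(1422). φ is multiplicative, with φ(p^e) = p^e − p^(e−1). Factorise 1422 = 2 · 3^2 · 79. Then
  φ(1422) = (2 − 1) · (3^2 − 3^1) · (79 − 1) = 1 · 6 · 78 = 468.
So there are 468 such integers.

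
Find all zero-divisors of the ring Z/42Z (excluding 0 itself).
nonzero zero-divisors of Z/42Z = {2, 3, 4, 6, 7, 8, 9, 10, 12, 14, 15, 16, 18, 20, 21, 22, 24, 26, 27, 28, 30, 32, 33, 34, 35, 36, 38, 39, 40}

An element a ∈ Z/42Z (with a ≠ 0) is a zero-divisor iff gcd(a, 42) > 1 (because a is a unit precisely when gcd(a, n) = 1, and in Z/nZ every nonzero, non-unit element is a zero-divisor). Scan a = 1, ..., 41 and keep those with gcd(a, 42) > 1:
  gcd(2, 42) = 2, gcd(3, 42) = 3, gcd(4, 42) = 2, gcd(6, 42) = 6, gcd(7, 42) = 7, gcd(8, 42) = 2, gcd(9, 42) = 3, gcd(10, 42) = 2, gcd(12, 42) = 6, gcd(14, 42) = 14, gcd(15, 42) = 3, gcd(16, 42) = 2, gcd(18, 42) = 6, gcd(20, 42) = 2, gcd(21, 42) = 21, gcd(22, 42) = 2, gcd(24, 42) = 6, gcd(26, 42) = 2, gcd(27, 42) = 3, gcd(28, 42) = 14, gcd(30, 42) = 6, gcd(32, 42) = 2, gcd(33, 42) = 3, gcd(34, 42) = 2, gcd(35, 42) = 7, gcd(36, 42) = 6, gcd(38, 42) = 2, gcd(39, 42) = 3, gcd(40, 42) = 2.
All other a ∈ {1, ..., 41} have gcd(a, 42) = 1 and are units. So the nonzero zero-divisors are exactly the 29 values of a appearing in this scan.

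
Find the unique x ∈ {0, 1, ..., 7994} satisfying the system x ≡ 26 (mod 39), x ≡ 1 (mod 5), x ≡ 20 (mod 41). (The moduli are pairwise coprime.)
x ≡ 3341 (mod 7995); the representative in [0, 7995) is 3341

The moduli 39, 5, 41 are pairwise coprime, so by the CRT there is a unique solution mod 39·5·41 = 7995.
Solve by successive substitution. Start with x ≡ 26 (mod 39).
  Combine with x ≡ 1 (mod 5): write x = 26 + 39·t and require 26 + 39·t ≡ 1 (mod 5), i.e. 39·t ≡ 1 − 26 ≡ 0 (mod 5). Since 39^(−1) ≡ 4 (mod 5) (39 ≡ 4 (mod 5)), t ≡ 4·0 ≡ 0 (mod 5). So x ≡ 26 + 39·0 = 26 (mod 195).
  Combine with x ≡ 20 (mod 41): write x = 26 + 195·t and require 26 + 195·t ≡ 20 (mod 41), i.e. 195·t ≡ 20 − 26 ≡ 35 (mod 41). Since 195^(−1) ≡ 4 (mod 41) (195 ≡ 31 (mod 41)), t ≡ 4·35 ≡ 17 (mod 41). So x ≡ 26 + 195·17 = 3341 (mod 7995).
Unique solution in [0, 7995): x = 3341.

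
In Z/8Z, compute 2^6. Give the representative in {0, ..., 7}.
Use repeated squaring. Binary(6) = 110. Walk through the bits of the exponent 6 left-to-right: at each bit after the leading one, square the running value, then multiply by 2 if the bit is 1 (always reducing mod 8):
  bit 1 = 1 (leading): start with 2.
  bit 2 = 1: square 2^2 = 4; bit is 1, so multiply 4·2 = 8 ≡ 0 (mod 8).
  bit 3 = 0: square 0^2 = 0 (mod 8).
Final value: 2^6 ≡ 0 (mod 8).

Final answer: 0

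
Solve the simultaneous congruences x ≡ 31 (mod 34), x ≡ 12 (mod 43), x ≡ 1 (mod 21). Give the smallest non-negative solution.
The moduli 34, 43, 21 are pairwise coprime, so by the CRT there is a unique solution mod 34·43·21 = 30702.
Solve by successive substitution. Start with x ≡ 31 (mod 34).
  Combine with x ≡ 12 (mod 43): write x = 31 + 34·t and require 31 + 34·t ≡ 12 (mod 43), i.e. 34·t ≡ 12 − 31 ≡ 24 (mod 43). Since 34^(−1) ≡ 19 (mod 43), t ≡ 19·24 ≡ 26 (mod 43). So x ≡ 31 + 34·26 = 915 (mod 1462).
  Combine with x ≡ 1 (mod 21): write x = 915 + 1462·t and require 915 + 1462·t ≡ 1 (mod 21), i.e. 1462·t ≡ 1 − 915 ≡ 10 (mod 21). Since 1462^(−1) ≡ 13 (mod 21) (1462 ≡ 13 (mod 21)), t ≡ 13·10 ≡ 4 (mod 21). So x ≡ 915 + 1462·4 = 6763 (mod 30702).
Unique solution in [0, 30702): x = 6763.

Final answer: x ≡ 6763 (mod 30702); the representative in [0, 30702) is 6763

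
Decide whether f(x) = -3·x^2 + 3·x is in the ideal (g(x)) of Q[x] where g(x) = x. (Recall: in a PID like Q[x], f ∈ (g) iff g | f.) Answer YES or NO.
In Q[x] the ideal (g) consists of all multiples of g, so f ∈ (g) iff g | f, i.e. iff the remainder of f on division by g is 0. Divide f by g (g is monic, so eliminate the leading term of the running remainder at each step):
  leading term -3·x^2: subtract (-3·x)·g(x) = -3·x^2, leaving 3·x
  leading term 3·x: subtract (3)·g(x) = 3·x, leaving 0
The remainder is 0, so f(x) = g(x) · h(x) with h(x) = 3 - 3·x. Hence g | f, i.e. f ∈ (g).

Final answer: YES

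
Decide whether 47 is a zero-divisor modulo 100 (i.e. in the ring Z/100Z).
NO

gcd(47, 100) = 1, so 47 is a unit in Z/100Z (it has a multiplicative inverse). A unit cannot be a zero-divisor: if 47·b ≡ 0 then multiplying both sides by 47^(−1) gives b ≡ 0. So 47 is not a zero-divisor.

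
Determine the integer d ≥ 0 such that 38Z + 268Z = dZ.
(38, 268) = (2); d = 2

In the PID Z, (a, b) is generated by gcd(a, b). Compute gcd(268, 38) with the extended Euclidean algorithm, tracking rows (r, s, t) with s·268 + t·38 = r:
  row A: (268, 1, 0)   [1·268 + 0·38 = 268]
  row B: (38, 0, 1)   [0·268 + 1·38 = 38]
  268 = 7·38 + 2   → row C = row A − 7·row B = (2, 1, −7)   [check: 1·268 − 7·38 = 2]
  38 = 19·2 + 0   → remainder 0, stop. gcd = 2 (last nonzero row C).
So gcd(38, 268) = 2, with Bézout identity 1·268 − 7·38 = 2. Containment (⊇): the Bézout identity exhibits 2 as an element of (38, 268), giving (2) ⊆ (38, 268). Containment (⊆): since 2 | 38 and 2 | 268 (38 = 2·19, 268 = 2·134), every Z-linear combination of 38 and 268 is divisible by 2, so (38, 268) ⊆ (2). Therefore (38, 268) = (2), d = 2.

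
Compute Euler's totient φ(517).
φ is multiplicative, with φ(p^e) = p^e − p^(e−1). Factorise 517 = 11 · 47. Then
  φ(517) = (11 − 1) · (47 − 1) = 10 · 46 = 460.

Final answer: φ(517) = 460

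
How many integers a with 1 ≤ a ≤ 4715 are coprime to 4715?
The number of a ∈ {1, ..., 4715} with gcd(a, 4715) = 1 is by definition Euler's totient φ(4715). φ is multiplicative, with φ(p^e) = p^e − p^(e−1). Factorise 4715 = 5 · 23 · 41. Then
  φ(4715) = (5 − 1) · (23 − 1) · (41 − 1) = 4 · 22 · 40 = 3520.
So there are 3520 such integers.

Final answer: 3520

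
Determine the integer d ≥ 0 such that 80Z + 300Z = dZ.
In the PID Z, (a, b) is generated by gcd(a, b). Compute gcd(300, 80) with the extended Euclidean algorithm, tracking rows (r, s, t) with s·300 + t·80 = r:
  row A: (300, 1, 0)   [1·300 + 0·80 = 300]
  row B: (80, 0, 1)   [0·300 + 1·80 = 80]
  300 = 3·80 + 60   → row C = row A − 3·row B = (60, 1, −3)   [check: 1·300 − 3·80 = 60]
  80 = 1·60 + 20   → row D = row B − 1·row C = (20, −1, 4)   [check: −1·300 + 4·80 = 20]
  60 = 3·20 + 0   → remainder 0, stop. gcd = 20 (last nonzero row D).
So gcd(80, 300) = 20, with Bézout identity −1·300 + 4·80 = 20. Containment (⊇): the Bézout identity exhibits 20 as an element of (80, 300), giving (20) ⊆ (80, 300). Containment (⊆): since 20 | 80 and 20 | 300 (80 = 20·4, 300 = 20·15), every Z-linear combination of 80 and 300 is divisible by 20, so (80, 300) ⊆ (20). Therefore (80, 300) = (20), d = 20.

Final answer: (80, 300) = (20); d = 20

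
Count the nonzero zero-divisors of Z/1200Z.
In Z/1200Z each nonzero element is either a unit (gcd with 1200 is 1) or a zero-divisor (gcd > 1). The number of units is φ(1200): factorise 1200 = 2^4 · 3 · 5^2, so φ(1200) = (2^4 − 2^3) · (3 − 1) · (5^2 − 5^1) = 8 · 2 · 20 = 320. The nonzero elements number 1200 − 1 = 1199. Hence the nonzero zero-divisors number 1199 − 320 = 879.

Final answer: Z/1200Z has 879 nonzero zero-divisors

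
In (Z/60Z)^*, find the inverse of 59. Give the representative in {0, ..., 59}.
Apply the extended Euclidean algorithm to (60, 59), tracking rows (r, s, t) with s·60 + t·59 = r. Each division r_prev = q·r_cur + r_new produces the new row as (previous row) − q·(current row):
  row A: (60, 1, 0)   [1·60 + 0·59 = 60]
  row B: (59, 0, 1)   [0·60 + 1·59 = 59]
  60 = 1·59 + 1   → row C = row A − 1·row B = (1, 1, −1)   [check: 1·60 − 1·59 = 1]
  59 = 59·1 + 0   → remainder 0, stop. gcd = 1 (last nonzero row C).
The gcd is 1, so 59 is invertible mod 60. The last nonzero row gives 1·60 − 1·59 = 1, so t = −1. So 59^(−1) ≡ −1 ≡ 59 (mod 60). Verify: 59 · 59 = 3481 ≡ 1 (mod 60). ✓

Final answer: 59^(−1) ≡ 59 (mod 60)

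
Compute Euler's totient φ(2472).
φ(2472) = 816

φ is multiplicative, with φ(p^e) = p^e − p^(e−1). Factorise 2472 = 2^3 · 3 · 103. Then
  φ(2472) = (2^3 − 2^2) · (3 − 1) · (103 − 1) = 4 · 2 · 102 = 816.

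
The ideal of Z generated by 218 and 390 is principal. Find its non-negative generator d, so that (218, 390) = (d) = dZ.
In the PID Z, (a, b) is generated by gcd(a, b). Compute gcd(390, 218) with the extended Euclidean algorithm, tracking rows (r, s, t) with s·390 + t·218 = r:
  row A: (390, 1, 0)   [1·390 + 0·218 = 390]
  row B: (218, 0, 1)   [0·390 + 1·218 = 218]
  390 = 1·218 + 172   → row C = row A − 1·row B = (172, 1, −1)   [check: 1·390 − 1·218 = 172]
  218 = 1·172 + 46   → row D = row B − 1·row C = (46, −1, 2)   [check: −1·390 + 2·218 = 46]
  172 = 3·46 + 34   → row E = row C − 3·row D = (34, 4, −7)   [check: 4·390 − 7·218 = 34]
  46 = 1·34 + 12   → row F = row D − 1·row E = (12, −5, 9)   [check: −5·390 + 9·218 = 12]
  34 = 2·12 + 10   → row G = row E − 2·row F = (10, 14, −25)   [check: 14·390 − 25·218 = 10]
  12 = 1·10 + 2   → row H = row F − 1·row G = (2, −19, 34)   [check: −19·390 + 34·218 = 2]
  10 = 5·2 + 0   → remainder 0, stop. gcd = 2 (last nonzero row H).
So gcd(218, 390) = 2, with Bézout identity −19·390 + 34·218 = 2. Containment (⊇): the Bézout identity exhibits 2 as an element of (218, 390), giving (2) ⊆ (218, 390). Containment (⊆): since 2 | 218 and 2 | 390 (218 = 2·109, 390 = 2·195), every Z-linear combination of 218 and 390 is divisible by 2, so (218, 390) ⊆ (2). Therefore (218, 390) = (2), d = 2.

Final answer: (218, 390) = (2); d = 2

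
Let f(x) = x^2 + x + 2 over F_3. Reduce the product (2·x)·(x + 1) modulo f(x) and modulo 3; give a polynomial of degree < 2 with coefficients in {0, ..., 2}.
a · b ≡ 2 (mod f(x))

Multiply as integer polynomials: a · b = 2·x^2 + 2·x. Reducing coefficients mod 3: a · b ≡ 2·x^2 + 2·x. Now divide by f(x) = x^2 + x + 2 in F_3[x], eliminating the leading term at each step:
  leading term 2·x^2: subtract (2)·f(x) = 2·x^2 + 2·x + 1, leaving 2 (coefficients mod 3)
The degree is now < 2, so this is the remainder. Hence a · b ≡ 2 in F_3[x]/(f).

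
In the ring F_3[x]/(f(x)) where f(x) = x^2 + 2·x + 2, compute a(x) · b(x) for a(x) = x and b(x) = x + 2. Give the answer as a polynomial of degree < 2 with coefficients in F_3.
a · b ≡ 1 (mod f(x))

Multiply as integer polynomials: a · b = x^2 + 2·x. Reducing coefficients mod 3: a · b ≡ x^2 + 2·x. Now divide by f(x) = x^2 + 2·x + 2 in F_3[x], eliminating the leading term at each step:
  leading term x^2: subtract (1)·f(x) = x^2 + 2·x + 2, leaving 1 (coefficients mod 3)
The degree is now < 2, so this is the remainder. Hence a · b ≡ 1 in F_3[x]/(f).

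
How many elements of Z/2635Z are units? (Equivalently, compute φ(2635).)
An element a ∈ Z/2635Z is a unit iff gcd(a, 2635) = 1, so the number of units is φ(2635). φ is multiplicative, with φ(p^e) = p^e − p^(e−1). Factorise 2635 = 5 · 17 · 31. Then
  φ(2635) = (5 − 1) · (17 − 1) · (31 − 1) = 4 · 16 · 30 = 1920.

Final answer: Z/2635Z has φ(2635) = 1920 units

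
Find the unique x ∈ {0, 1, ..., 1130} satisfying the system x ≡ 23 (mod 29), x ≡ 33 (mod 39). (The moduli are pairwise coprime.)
The moduli 29, 39 are pairwise coprime, so by the CRT there is a unique solution mod 29·39 = 1131.
Solve by successive substitution. Start with x ≡ 23 (mod 29).
  Combine with x ≡ 33 (mod 39): write x = 23 + 29·t and require 23 + 29·t ≡ 33 (mod 39), i.e. 29·t ≡ 33 − 23 ≡ 10 (mod 39). Since 29^(−1) ≡ 35 (mod 39), t ≡ 35·10 ≡ 38 (mod 39). So x ≡ 23 + 29·38 = 1125 (mod 1131).
Unique solution in [0, 1131): x = 1125.

Final answer: x ≡ 1125 (mod 1131); the representative in [0, 1131) is 1125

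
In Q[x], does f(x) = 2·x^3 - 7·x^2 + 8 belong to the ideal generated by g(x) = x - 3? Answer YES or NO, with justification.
In Q[x] the ideal (g) consists of all multiples of g, so f ∈ (g) iff g | f, i.e. iff the remainder of f on division by g is 0. Divide f by g (g is monic, so eliminate the leading term of the running remainder at each step):
  leading term 2·x^3: subtract (2·x^2)·g(x) = 2·x^3 - 6·x^2, leaving 8 - x^2
  leading term -x^2: subtract (-x)·g(x) = -x^2 + 3·x, leaving 8 - 3·x
  leading term -3·x: subtract (-3)·g(x) = 9 - 3·x, leaving -1
The remainder r(x) = -1 ≠ 0 (and deg r < deg g), so g ∤ f, i.e. f ∉ (g).

Final answer: NO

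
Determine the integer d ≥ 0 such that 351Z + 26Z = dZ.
In the PID Z, (a, b) is generated by gcd(a, b). Compute gcd(351, 26) with the extended Euclidean algorithm, tracking rows (r, s, t) with s·351 + t·26 = r:
  row A: (351, 1, 0)   [1·351 + 0·26 = 351]
  row B: (26, 0, 1)   [0·351 + 1·26 = 26]
  351 = 13·26 + 13   → row C = row A − 13·row B = (13, 1, −13)   [check: 1·351 − 13·26 = 13]
  26 = 2·13 + 0   → remainder 0, stop. gcd = 13 (last nonzero row C).
So gcd(351, 26) = 13, with Bézout identity 1·351 − 13·26 = 13. Containment (⊇): the Bézout identity exhibits 13 as an element of (351, 26), giving (13) ⊆ (351, 26). Containment (⊆): since 13 | 351 and 13 | 26 (351 = 13·27, 26 = 13·2), every Z-linear combination of 351 and 26 is divisible by 13, so (351, 26) ⊆ (13). Therefore (351, 26) = (13), d = 13.

Final answer: (351, 26) = (13); d = 13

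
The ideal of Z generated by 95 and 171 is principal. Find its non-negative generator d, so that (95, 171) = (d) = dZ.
(95, 171) = (19); d = 19

In the PID Z, (a, b) is generated by gcd(a, b). Compute gcd(171, 95) with the extended Euclidean algorithm, tracking rows (r, s, t) with s·171 + t·95 = r:
  row A: (171, 1, 0)   [1·171 + 0·95 = 171]
  row B: (95, 0, 1)   [0·171 + 1·95 = 95]
  171 = 1·95 + 76   → row C = row A − 1·row B = (76, 1, −1)   [check: 1·171 − 1·95 = 76]
  95 = 1·76 + 19   → row D = row B − 1·row C = (19, −1, 2)   [check: −1·171 + 2·95 = 19]
  76 = 4·19 + 0   → remainder 0, stop. gcd = 19 (last nonzero row D).
So gcd(95, 171) = 19, with Bézout identity −1·171 + 2·95 = 19. Containment (⊇): the Bézout identity exhibits 19 as an element of (95, 171), giving (19) ⊆ (95, 171). Containment (⊆): since 19 | 95 and 19 | 171 (95 = 19·5, 171 = 19·9), every Z-linear combination of 95 and 171 is divisible by 19, so (95, 171) ⊆ (19). Therefore (95, 171) = (19), d = 19.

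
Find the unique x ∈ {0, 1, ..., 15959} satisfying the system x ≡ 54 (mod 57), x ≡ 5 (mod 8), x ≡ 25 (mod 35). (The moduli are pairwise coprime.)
x ≡ 12765 (mod 15960); the representative in [0, 15960) is 12765

The moduli 57, 8, 35 are pairwise coprime, so by the CRT there is a unique solution mod 57·8·35 = 15960.
Solve by successive substitution. Start with x ≡ 54 (mod 57).
  Combine with x ≡ 5 (mod 8): write x = 54 + 57·t and require 54 + 57·t ≡ 5 (mod 8), i.e. 57·t ≡ 5 − 54 ≡ 7 (mod 8). Since 57^(−1) ≡ 1 (mod 8) (57 ≡ 1 (mod 8)), t ≡ 1·7 ≡ 7 (mod 8). So x ≡ 54 + 57·7 = 453 (mod 456).
  Combine with x ≡ 25 (mod 35): write x = 453 + 456·t and require 453 + 456·t ≡ 25 (mod 35), i.e. 456·t ≡ 25 − 453 ≡ 27 (mod 35). Since 456^(−1) ≡ 1 (mod 35) (456 ≡ 1 (mod 35)), t ≡ 1·27 ≡ 27 (mod 35). So x ≡ 453 + 456·27 = 12765 (mod 15960).
Unique solution in [0, 15960): x = 12765.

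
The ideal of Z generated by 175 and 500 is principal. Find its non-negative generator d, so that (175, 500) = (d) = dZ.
(175, 500) = (25); d = 25

In the PID Z, (a, b) is generated by gcd(a, b). Compute gcd(500, 175) with the extended Euclidean algorithm, tracking rows (r, s, t) with s·500 + t·175 = r:
  row A: (500, 1, 0)   [1·500 + 0·175 = 500]
  row B: (175, 0, 1)   [0·500 + 1·175 = 175]
  500 = 2·175 + 150   → row C = row A − 2·row B = (150, 1, −2)   [check: 1·500 − 2·175 = 150]
  175 = 1·150 + 25   → row D = row B − 1·row C = (25, −1, 3)   [check: −1·500 + 3·175 = 25]
  150 = 6·25 + 0   → remainder 0, stop. gcd = 25 (last nonzero row D).
So gcd(175, 500) = 25, with Bézout identity −1·500 + 3·175 = 25. Containment (⊇): the Bézout identity exhibits 25 as an element of (175, 500), giving (25) ⊆ (175, 500). Containment (⊆): since 25 | 175 and 25 | 500 (175 = 25·7, 500 = 25·20), every Z-linear combination of 175 and 500 is divisible by 25, so (175, 500) ⊆ (25). Therefore (175, 500) = (25), d = 25.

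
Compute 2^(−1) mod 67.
Apply the extended Euclidean algorithm to (67, 2), tracking rows (r, s, t) with s·67 + t·2 = r. Each division r_prev = q·r_cur + r_new produces the new row as (previous row) − q·(current row):
  row A: (67, 1, 0)   [1·67 + 0·2 = 67]
  row B: (2, 0, 1)   [0·67 + 1·2 = 2]
  67 = 33·2 + 1   → row C = row A − 33·row B = (1, 1, −33)   [check: 1·67 − 33·2 = 1]
  2 = 2·1 + 0   → remainder 0, stop. gcd = 1 (last nonzero row C).
The gcd is 1, so 2 is invertible mod 67. The last nonzero row gives 1·67 − 33·2 = 1, so t = −33. So 2^(−1) ≡ −33 ≡ 34 (mod 67). Verify: 2 · 34 = 68 ≡ 1 (mod 67). ✓

Final answer: 2^(−1) ≡ 34 (mod 67)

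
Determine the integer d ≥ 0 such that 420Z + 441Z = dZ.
(420, 441) = (21); d = 21

In the PID Z, (a, b) is generated by gcd(a, b). Compute gcd(441, 420) with the extended Euclidean algorithm, tracking rows (r, s, t) with s·441 + t·420 = r:
  row A: (441, 1, 0)   [1·441 + 0·420 = 441]
  row B: (420, 0, 1)   [0·441 + 1·420 = 420]
  441 = 1·420 + 21   → row C = row A − 1·row B = (21, 1, −1)   [check: 1·441 − 1·420 = 21]
  420 = 20·21 + 0   → remainder 0, stop. gcd = 21 (last nonzero row C).
So gcd(420, 441) = 21, with Bézout identity 1·441 − 1·420 = 21. Containment (⊇): the Bézout identity exhibits 21 as an element of (420, 441), giving (21) ⊆ (420, 441). Containment (⊆): since 21 | 420 and 21 | 441 (420 = 21·20, 441 = 21·21), every Z-linear combination of 420 and 441 is divisible by 21, so (420, 441) ⊆ (21). Therefore (420, 441) = (21), d = 21.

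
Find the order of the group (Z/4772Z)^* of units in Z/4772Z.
|(Z/4772Z)^*| = 2384

(Z/4772Z)^* consists of the classes a with gcd(a, 4772) = 1, so its order is φ(4772). φ is multiplicative, with φ(p^e) = p^e − p^(e−1). Factorise 4772 = 2^2 · 1193. Then
  φ(4772) = (2^2 − 2^1) · (1193 − 1) = 2 · 1192 = 2384.
Thus |(Z/4772Z)^*| = 2384.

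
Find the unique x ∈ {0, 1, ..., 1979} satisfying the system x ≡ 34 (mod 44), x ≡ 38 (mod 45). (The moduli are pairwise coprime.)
x ≡ 1838 (mod 1980); the representative in [0, 1980) is 1838

The moduli 44, 45 are pairwise coprime, so by the CRT there is a unique solution mod 44·45 = 1980.
Solve by successive substitution. Start with x ≡ 34 (mod 44).
  Combine with x ≡ 38 (mod 45): write x = 34 + 44·t and require 34 + 44·t ≡ 38 (mod 45), i.e. 44·t ≡ 38 − 34 ≡ 4 (mod 45). Since 44^(−1) ≡ 44 (mod 45), t ≡ 44·4 ≡ 41 (mod 45). So x ≡ 34 + 44·41 = 1838 (mod 1980).
Unique solution in [0, 1980): x = 1838.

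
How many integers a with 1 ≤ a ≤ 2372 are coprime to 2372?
The number of a ∈ {1, ..., 2372} with gcd(a, 2372) = 1 is by definition Euler's totient φ(2372). φ is multiplicative, with φ(p^e) = p^e − p^(e−1). Factorise 2372 = 2^2 · 593. Then
  φ(2372) = (2^2 − 2^1) · (593 − 1) = 2 · 592 = 1184.
So there are 1184 such integers.

Final answer: 1184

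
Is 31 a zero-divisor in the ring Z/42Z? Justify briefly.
NO

gcd(31, 42) = 1, so 31 is a unit in Z/42Z (it has a multiplicative inverse). A unit cannot be a zero-divisor: if 31·b ≡ 0 then multiplying both sides by 31^(−1) gives b ≡ 0. So 31 is not a zero-divisor.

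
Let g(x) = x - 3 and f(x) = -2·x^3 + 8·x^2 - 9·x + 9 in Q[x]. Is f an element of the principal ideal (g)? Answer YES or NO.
YES

In Q[x] the ideal (g) consists of all multiples of g, so f ∈ (g) iff g | f, i.e. iff the remainder of f on division by g is 0. Divide f by g (g is monic, so eliminate the leading term of the running remainder at each step):
  leading term -2·x^3: subtract (-2·x^2)·g(x) = -2·x^3 + 6·x^2, leaving 2·x^2 - 9·x + 9
  leading term 2·x^2: subtract (2·x)·g(x) = 2·x^2 - 6·x, leaving 9 - 3·x
  leading term -3·x: subtract (-3)·g(x) = 9 - 3·x, leaving 0
The remainder is 0, so f(x) = g(x) · h(x) with h(x) = -2·x^2 + 2·x - 3. Hence g | f, i.e. f ∈ (g).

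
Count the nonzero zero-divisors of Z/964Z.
Z/964Z has 483 nonzero zero-divisors

In Z/964Z each nonzero element is either a unit (gcd with 964 is 1) or a zero-divisor (gcd > 1). The number of units is φ(964): factorise 964 = 2^2 · 241, so φ(964) = (2^2 − 2^1) · (241 − 1) = 2 · 240 = 480. The nonzero elements number 964 − 1 = 963. Hence the nonzero zero-divisors number 963 − 480 = 483.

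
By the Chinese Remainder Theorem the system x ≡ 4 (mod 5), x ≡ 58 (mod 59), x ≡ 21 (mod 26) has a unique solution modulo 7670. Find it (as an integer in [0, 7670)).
x ≡ 4129 (mod 7670); the representative in [0, 7670) is 4129

The moduli 5, 59, 26 are pairwise coprime, so by the CRT there is a unique solution mod 5·59·26 = 7670.
Solve by successive substitution. Start with x ≡ 4 (mod 5).
  Combine with x ≡ 58 (mod 59): write x = 4 + 5·t and require 4 + 5·t ≡ 58 (mod 59), i.e. 5·t ≡ 58 − 4 ≡ 54 (mod 59). Since 5^(−1) ≡ 12 (mod 59), t ≡ 12·54 ≡ 58 (mod 59). So x ≡ 4 + 5·58 = 294 (mod 295).
  Combine with x ≡ 21 (mod 26): write x = 294 + 295·t and require 294 + 295·t ≡ 21 (mod 26), i.e. 295·t ≡ 21 − 294 ≡ 13 (mod 26). Since 295^(−1) ≡ 3 (mod 26) (295 ≡ 9 (mod 26)), t ≡ 3·13 ≡ 13 (mod 26). So x ≡ 294 + 295·13 = 4129 (mod 7670).
Unique solution in [0, 7670): x = 4129.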